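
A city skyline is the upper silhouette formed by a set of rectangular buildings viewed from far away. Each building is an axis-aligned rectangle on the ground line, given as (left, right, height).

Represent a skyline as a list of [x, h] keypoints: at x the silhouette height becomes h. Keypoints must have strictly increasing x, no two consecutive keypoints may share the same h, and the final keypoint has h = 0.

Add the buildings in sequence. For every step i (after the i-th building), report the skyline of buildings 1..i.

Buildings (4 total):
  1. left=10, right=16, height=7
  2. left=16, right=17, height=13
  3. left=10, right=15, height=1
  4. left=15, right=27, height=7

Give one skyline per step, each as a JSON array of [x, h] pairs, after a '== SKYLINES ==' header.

== SKYLINES ==
[[10,7],[16,0]]
[[10,7],[16,13],[17,0]]
[[10,7],[16,13],[17,0]]
[[10,7],[16,13],[17,7],[27,0]]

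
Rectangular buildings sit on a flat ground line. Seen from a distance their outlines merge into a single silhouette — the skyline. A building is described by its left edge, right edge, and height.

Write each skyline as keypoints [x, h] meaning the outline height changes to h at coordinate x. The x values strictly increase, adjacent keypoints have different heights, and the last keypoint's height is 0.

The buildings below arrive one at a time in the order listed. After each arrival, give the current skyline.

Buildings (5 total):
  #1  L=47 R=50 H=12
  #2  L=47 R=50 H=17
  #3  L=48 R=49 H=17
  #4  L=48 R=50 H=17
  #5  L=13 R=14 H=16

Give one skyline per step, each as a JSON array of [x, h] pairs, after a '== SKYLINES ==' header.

== SKYLINES ==
[[47,12],[50,0]]
[[47,17],[50,0]]
[[47,17],[50,0]]
[[47,17],[50,0]]
[[13,16],[14,0],[47,17],[50,0]]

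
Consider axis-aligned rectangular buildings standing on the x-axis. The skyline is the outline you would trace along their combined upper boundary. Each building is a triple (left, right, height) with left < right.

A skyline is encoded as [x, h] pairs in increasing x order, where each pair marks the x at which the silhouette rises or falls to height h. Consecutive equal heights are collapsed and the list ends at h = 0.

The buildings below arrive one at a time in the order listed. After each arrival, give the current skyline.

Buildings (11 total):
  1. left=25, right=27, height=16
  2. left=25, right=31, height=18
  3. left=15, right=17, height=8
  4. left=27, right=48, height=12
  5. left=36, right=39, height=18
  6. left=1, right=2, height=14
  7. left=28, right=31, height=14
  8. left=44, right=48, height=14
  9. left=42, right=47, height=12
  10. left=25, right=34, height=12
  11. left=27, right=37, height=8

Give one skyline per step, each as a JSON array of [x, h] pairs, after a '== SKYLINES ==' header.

== SKYLINES ==
[[25,16],[27,0]]
[[25,18],[31,0]]
[[15,8],[17,0],[25,18],[31,0]]
[[15,8],[17,0],[25,18],[31,12],[48,0]]
[[15,8],[17,0],[25,18],[31,12],[36,18],[39,12],[48,0]]
[[1,14],[2,0],[15,8],[17,0],[25,18],[31,12],[36,18],[39,12],[48,0]]
[[1,14],[2,0],[15,8],[17,0],[25,18],[31,12],[36,18],[39,12],[48,0]]
[[1,14],[2,0],[15,8],[17,0],[25,18],[31,12],[36,18],[39,12],[44,14],[48,0]]
[[1,14],[2,0],[15,8],[17,0],[25,18],[31,12],[36,18],[39,12],[44,14],[48,0]]
[[1,14],[2,0],[15,8],[17,0],[25,18],[31,12],[36,18],[39,12],[44,14],[48,0]]
[[1,14],[2,0],[15,8],[17,0],[25,18],[31,12],[36,18],[39,12],[44,14],[48,0]]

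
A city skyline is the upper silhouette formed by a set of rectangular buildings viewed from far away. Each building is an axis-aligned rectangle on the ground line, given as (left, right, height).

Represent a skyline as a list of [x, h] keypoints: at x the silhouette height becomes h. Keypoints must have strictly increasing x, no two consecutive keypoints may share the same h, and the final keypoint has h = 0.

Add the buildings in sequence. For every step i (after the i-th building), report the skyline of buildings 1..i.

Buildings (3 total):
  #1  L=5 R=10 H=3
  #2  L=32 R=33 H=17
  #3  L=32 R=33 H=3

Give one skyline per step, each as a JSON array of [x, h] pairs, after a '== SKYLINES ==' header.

== SKYLINES ==
[[5,3],[10,0]]
[[5,3],[10,0],[32,17],[33,0]]
[[5,3],[10,0],[32,17],[33,0]]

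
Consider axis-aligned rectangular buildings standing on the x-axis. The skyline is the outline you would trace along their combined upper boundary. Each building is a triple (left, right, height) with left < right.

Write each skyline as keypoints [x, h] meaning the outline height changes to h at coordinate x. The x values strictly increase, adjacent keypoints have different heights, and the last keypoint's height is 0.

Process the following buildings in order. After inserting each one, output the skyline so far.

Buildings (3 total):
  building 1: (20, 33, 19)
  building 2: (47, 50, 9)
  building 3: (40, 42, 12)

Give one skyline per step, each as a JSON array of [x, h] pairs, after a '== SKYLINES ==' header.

== SKYLINES ==
[[20,19],[33,0]]
[[20,19],[33,0],[47,9],[50,0]]
[[20,19],[33,0],[40,12],[42,0],[47,9],[50,0]]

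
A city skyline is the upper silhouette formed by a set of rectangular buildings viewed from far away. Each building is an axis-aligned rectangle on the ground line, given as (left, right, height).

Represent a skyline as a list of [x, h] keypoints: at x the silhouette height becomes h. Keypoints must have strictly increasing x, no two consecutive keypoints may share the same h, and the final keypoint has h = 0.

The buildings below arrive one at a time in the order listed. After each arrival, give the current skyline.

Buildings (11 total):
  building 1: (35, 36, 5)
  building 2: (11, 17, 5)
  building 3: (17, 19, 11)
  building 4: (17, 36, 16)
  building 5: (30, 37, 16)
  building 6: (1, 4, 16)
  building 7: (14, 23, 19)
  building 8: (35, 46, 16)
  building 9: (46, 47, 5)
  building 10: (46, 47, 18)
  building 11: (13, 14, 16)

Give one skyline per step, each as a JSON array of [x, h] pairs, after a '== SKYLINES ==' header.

== SKYLINES ==
[[35,5],[36,0]]
[[11,5],[17,0],[35,5],[36,0]]
[[11,5],[17,11],[19,0],[35,5],[36,0]]
[[11,5],[17,16],[36,0]]
[[11,5],[17,16],[37,0]]
[[1,16],[4,0],[11,5],[17,16],[37,0]]
[[1,16],[4,0],[11,5],[14,19],[23,16],[37,0]]
[[1,16],[4,0],[11,5],[14,19],[23,16],[46,0]]
[[1,16],[4,0],[11,5],[14,19],[23,16],[46,5],[47,0]]
[[1,16],[4,0],[11,5],[14,19],[23,16],[46,18],[47,0]]
[[1,16],[4,0],[11,5],[13,16],[14,19],[23,16],[46,18],[47,0]]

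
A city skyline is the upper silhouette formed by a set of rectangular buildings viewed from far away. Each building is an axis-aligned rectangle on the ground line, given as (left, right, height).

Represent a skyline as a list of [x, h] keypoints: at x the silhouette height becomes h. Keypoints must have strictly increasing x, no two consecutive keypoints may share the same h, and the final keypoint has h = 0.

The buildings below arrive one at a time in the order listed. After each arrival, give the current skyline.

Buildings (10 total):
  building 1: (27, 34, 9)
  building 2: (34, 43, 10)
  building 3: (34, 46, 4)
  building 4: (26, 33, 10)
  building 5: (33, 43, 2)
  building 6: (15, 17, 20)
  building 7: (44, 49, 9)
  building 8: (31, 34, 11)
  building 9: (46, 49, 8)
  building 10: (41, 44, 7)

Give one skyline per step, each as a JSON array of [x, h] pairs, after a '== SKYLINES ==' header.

== SKYLINES ==
[[27,9],[34,0]]
[[27,9],[34,10],[43,0]]
[[27,9],[34,10],[43,4],[46,0]]
[[26,10],[33,9],[34,10],[43,4],[46,0]]
[[26,10],[33,9],[34,10],[43,4],[46,0]]
[[15,20],[17,0],[26,10],[33,9],[34,10],[43,4],[46,0]]
[[15,20],[17,0],[26,10],[33,9],[34,10],[43,4],[44,9],[49,0]]
[[15,20],[17,0],[26,10],[31,11],[34,10],[43,4],[44,9],[49,0]]
[[15,20],[17,0],[26,10],[31,11],[34,10],[43,4],[44,9],[49,0]]
[[15,20],[17,0],[26,10],[31,11],[34,10],[43,7],[44,9],[49,0]]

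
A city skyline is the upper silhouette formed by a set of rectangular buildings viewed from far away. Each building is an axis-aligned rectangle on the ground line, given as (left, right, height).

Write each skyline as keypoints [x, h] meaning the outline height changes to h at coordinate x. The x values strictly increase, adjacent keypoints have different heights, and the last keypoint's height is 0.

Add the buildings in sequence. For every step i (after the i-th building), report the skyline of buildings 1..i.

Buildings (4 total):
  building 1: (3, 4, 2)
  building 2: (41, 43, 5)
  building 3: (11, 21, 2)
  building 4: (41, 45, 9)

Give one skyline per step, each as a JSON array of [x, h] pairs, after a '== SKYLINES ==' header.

== SKYLINES ==
[[3,2],[4,0]]
[[3,2],[4,0],[41,5],[43,0]]
[[3,2],[4,0],[11,2],[21,0],[41,5],[43,0]]
[[3,2],[4,0],[11,2],[21,0],[41,9],[45,0]]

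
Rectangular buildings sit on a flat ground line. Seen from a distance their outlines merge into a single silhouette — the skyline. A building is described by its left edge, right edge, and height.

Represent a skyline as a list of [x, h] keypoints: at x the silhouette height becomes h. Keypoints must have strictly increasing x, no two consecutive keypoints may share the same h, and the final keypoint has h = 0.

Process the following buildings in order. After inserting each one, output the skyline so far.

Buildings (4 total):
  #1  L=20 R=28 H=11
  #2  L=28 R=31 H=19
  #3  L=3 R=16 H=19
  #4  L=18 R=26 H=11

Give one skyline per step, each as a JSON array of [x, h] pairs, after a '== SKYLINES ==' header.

== SKYLINES ==
[[20,11],[28,0]]
[[20,11],[28,19],[31,0]]
[[3,19],[16,0],[20,11],[28,19],[31,0]]
[[3,19],[16,0],[18,11],[28,19],[31,0]]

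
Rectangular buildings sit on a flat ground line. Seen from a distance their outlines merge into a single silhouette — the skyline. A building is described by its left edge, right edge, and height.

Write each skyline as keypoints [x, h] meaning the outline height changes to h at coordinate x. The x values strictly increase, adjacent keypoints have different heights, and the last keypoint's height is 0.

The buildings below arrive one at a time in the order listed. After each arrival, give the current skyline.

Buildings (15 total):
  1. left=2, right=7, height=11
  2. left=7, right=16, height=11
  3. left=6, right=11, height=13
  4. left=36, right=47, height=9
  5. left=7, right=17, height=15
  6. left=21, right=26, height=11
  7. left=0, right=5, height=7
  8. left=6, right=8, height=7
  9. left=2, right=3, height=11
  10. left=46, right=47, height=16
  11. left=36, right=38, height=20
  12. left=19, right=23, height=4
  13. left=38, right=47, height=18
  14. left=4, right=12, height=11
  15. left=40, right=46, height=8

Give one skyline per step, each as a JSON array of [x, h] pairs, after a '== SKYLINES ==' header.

== SKYLINES ==
[[2,11],[7,0]]
[[2,11],[16,0]]
[[2,11],[6,13],[11,11],[16,0]]
[[2,11],[6,13],[11,11],[16,0],[36,9],[47,0]]
[[2,11],[6,13],[7,15],[17,0],[36,9],[47,0]]
[[2,11],[6,13],[7,15],[17,0],[21,11],[26,0],[36,9],[47,0]]
[[0,7],[2,11],[6,13],[7,15],[17,0],[21,11],[26,0],[36,9],[47,0]]
[[0,7],[2,11],[6,13],[7,15],[17,0],[21,11],[26,0],[36,9],[47,0]]
[[0,7],[2,11],[6,13],[7,15],[17,0],[21,11],[26,0],[36,9],[47,0]]
[[0,7],[2,11],[6,13],[7,15],[17,0],[21,11],[26,0],[36,9],[46,16],[47,0]]
[[0,7],[2,11],[6,13],[7,15],[17,0],[21,11],[26,0],[36,20],[38,9],[46,16],[47,0]]
[[0,7],[2,11],[6,13],[7,15],[17,0],[19,4],[21,11],[26,0],[36,20],[38,9],[46,16],[47,0]]
[[0,7],[2,11],[6,13],[7,15],[17,0],[19,4],[21,11],[26,0],[36,20],[38,18],[47,0]]
[[0,7],[2,11],[6,13],[7,15],[17,0],[19,4],[21,11],[26,0],[36,20],[38,18],[47,0]]
[[0,7],[2,11],[6,13],[7,15],[17,0],[19,4],[21,11],[26,0],[36,20],[38,18],[47,0]]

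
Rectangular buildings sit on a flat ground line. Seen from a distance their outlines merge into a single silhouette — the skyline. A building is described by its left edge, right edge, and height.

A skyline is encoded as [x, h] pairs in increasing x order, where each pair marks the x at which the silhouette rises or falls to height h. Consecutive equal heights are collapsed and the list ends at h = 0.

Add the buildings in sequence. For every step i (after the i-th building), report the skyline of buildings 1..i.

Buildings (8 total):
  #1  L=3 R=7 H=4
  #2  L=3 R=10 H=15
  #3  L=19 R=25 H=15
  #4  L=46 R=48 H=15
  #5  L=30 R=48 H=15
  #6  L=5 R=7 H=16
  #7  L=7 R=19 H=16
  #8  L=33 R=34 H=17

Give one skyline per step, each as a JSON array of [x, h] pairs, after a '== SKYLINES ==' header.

== SKYLINES ==
[[3,4],[7,0]]
[[3,15],[10,0]]
[[3,15],[10,0],[19,15],[25,0]]
[[3,15],[10,0],[19,15],[25,0],[46,15],[48,0]]
[[3,15],[10,0],[19,15],[25,0],[30,15],[48,0]]
[[3,15],[5,16],[7,15],[10,0],[19,15],[25,0],[30,15],[48,0]]
[[3,15],[5,16],[19,15],[25,0],[30,15],[48,0]]
[[3,15],[5,16],[19,15],[25,0],[30,15],[33,17],[34,15],[48,0]]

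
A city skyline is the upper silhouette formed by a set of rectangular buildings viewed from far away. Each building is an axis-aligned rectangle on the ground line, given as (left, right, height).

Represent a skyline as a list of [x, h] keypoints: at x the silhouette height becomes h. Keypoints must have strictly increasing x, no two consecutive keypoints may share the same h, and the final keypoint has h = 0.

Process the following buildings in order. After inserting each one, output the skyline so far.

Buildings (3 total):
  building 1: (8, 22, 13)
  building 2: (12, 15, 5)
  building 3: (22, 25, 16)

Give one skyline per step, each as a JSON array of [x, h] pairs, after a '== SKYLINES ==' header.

== SKYLINES ==
[[8,13],[22,0]]
[[8,13],[22,0]]
[[8,13],[22,16],[25,0]]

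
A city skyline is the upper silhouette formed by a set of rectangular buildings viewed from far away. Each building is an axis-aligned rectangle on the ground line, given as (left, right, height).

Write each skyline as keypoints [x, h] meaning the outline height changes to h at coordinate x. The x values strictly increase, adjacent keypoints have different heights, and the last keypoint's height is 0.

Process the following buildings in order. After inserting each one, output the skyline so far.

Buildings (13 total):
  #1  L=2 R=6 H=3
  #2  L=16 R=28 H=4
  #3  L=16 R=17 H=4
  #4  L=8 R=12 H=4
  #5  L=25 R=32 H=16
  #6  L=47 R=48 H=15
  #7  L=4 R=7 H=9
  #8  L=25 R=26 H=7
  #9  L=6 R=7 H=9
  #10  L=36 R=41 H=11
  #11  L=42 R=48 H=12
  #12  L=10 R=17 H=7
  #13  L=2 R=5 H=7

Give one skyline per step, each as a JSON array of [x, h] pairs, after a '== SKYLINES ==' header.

== SKYLINES ==
[[2,3],[6,0]]
[[2,3],[6,0],[16,4],[28,0]]
[[2,3],[6,0],[16,4],[28,0]]
[[2,3],[6,0],[8,4],[12,0],[16,4],[28,0]]
[[2,3],[6,0],[8,4],[12,0],[16,4],[25,16],[32,0]]
[[2,3],[6,0],[8,4],[12,0],[16,4],[25,16],[32,0],[47,15],[48,0]]
[[2,3],[4,9],[7,0],[8,4],[12,0],[16,4],[25,16],[32,0],[47,15],[48,0]]
[[2,3],[4,9],[7,0],[8,4],[12,0],[16,4],[25,16],[32,0],[47,15],[48,0]]
[[2,3],[4,9],[7,0],[8,4],[12,0],[16,4],[25,16],[32,0],[47,15],[48,0]]
[[2,3],[4,9],[7,0],[8,4],[12,0],[16,4],[25,16],[32,0],[36,11],[41,0],[47,15],[48,0]]
[[2,3],[4,9],[7,0],[8,4],[12,0],[16,4],[25,16],[32,0],[36,11],[41,0],[42,12],[47,15],[48,0]]
[[2,3],[4,9],[7,0],[8,4],[10,7],[17,4],[25,16],[32,0],[36,11],[41,0],[42,12],[47,15],[48,0]]
[[2,7],[4,9],[7,0],[8,4],[10,7],[17,4],[25,16],[32,0],[36,11],[41,0],[42,12],[47,15],[48,0]]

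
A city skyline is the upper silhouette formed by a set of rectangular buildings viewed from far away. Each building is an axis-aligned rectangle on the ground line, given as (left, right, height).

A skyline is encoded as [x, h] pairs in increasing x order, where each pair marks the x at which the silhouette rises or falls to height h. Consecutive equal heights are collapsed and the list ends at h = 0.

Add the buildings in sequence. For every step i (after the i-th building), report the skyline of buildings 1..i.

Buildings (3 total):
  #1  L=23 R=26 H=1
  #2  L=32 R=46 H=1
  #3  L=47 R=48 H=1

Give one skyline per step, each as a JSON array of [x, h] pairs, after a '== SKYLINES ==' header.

== SKYLINES ==
[[23,1],[26,0]]
[[23,1],[26,0],[32,1],[46,0]]
[[23,1],[26,0],[32,1],[46,0],[47,1],[48,0]]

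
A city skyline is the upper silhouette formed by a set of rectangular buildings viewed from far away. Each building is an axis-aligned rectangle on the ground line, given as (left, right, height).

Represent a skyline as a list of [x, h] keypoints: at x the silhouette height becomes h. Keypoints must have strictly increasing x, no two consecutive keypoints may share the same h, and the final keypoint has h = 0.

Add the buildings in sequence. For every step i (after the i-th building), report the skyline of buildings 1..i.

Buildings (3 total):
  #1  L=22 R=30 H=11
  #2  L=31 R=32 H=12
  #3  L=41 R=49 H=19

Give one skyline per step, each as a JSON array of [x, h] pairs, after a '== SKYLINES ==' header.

== SKYLINES ==
[[22,11],[30,0]]
[[22,11],[30,0],[31,12],[32,0]]
[[22,11],[30,0],[31,12],[32,0],[41,19],[49,0]]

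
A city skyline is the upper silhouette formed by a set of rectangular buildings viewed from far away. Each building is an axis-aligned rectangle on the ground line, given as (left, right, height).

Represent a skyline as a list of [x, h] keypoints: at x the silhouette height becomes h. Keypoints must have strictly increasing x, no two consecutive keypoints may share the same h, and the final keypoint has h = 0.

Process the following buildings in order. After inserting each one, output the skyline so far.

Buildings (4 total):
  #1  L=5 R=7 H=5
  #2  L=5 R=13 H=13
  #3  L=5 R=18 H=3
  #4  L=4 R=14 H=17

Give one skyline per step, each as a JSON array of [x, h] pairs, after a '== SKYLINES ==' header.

== SKYLINES ==
[[5,5],[7,0]]
[[5,13],[13,0]]
[[5,13],[13,3],[18,0]]
[[4,17],[14,3],[18,0]]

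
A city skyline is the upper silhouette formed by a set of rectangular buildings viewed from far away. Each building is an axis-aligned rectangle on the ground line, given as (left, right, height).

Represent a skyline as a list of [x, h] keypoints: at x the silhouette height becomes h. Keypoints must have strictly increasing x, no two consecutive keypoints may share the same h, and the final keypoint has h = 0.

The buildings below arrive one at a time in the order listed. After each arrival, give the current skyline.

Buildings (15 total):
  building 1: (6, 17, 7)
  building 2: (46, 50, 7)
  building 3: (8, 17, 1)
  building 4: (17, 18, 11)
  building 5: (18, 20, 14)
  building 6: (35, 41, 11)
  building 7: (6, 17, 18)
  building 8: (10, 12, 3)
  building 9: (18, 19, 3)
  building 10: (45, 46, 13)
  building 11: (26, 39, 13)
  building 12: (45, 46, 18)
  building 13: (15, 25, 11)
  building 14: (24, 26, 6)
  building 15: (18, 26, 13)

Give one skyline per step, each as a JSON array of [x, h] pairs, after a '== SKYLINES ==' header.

== SKYLINES ==
[[6,7],[17,0]]
[[6,7],[17,0],[46,7],[50,0]]
[[6,7],[17,0],[46,7],[50,0]]
[[6,7],[17,11],[18,0],[46,7],[50,0]]
[[6,7],[17,11],[18,14],[20,0],[46,7],[50,0]]
[[6,7],[17,11],[18,14],[20,0],[35,11],[41,0],[46,7],[50,0]]
[[6,18],[17,11],[18,14],[20,0],[35,11],[41,0],[46,7],[50,0]]
[[6,18],[17,11],[18,14],[20,0],[35,11],[41,0],[46,7],[50,0]]
[[6,18],[17,11],[18,14],[20,0],[35,11],[41,0],[46,7],[50,0]]
[[6,18],[17,11],[18,14],[20,0],[35,11],[41,0],[45,13],[46,7],[50,0]]
[[6,18],[17,11],[18,14],[20,0],[26,13],[39,11],[41,0],[45,13],[46,7],[50,0]]
[[6,18],[17,11],[18,14],[20,0],[26,13],[39,11],[41,0],[45,18],[46,7],[50,0]]
[[6,18],[17,11],[18,14],[20,11],[25,0],[26,13],[39,11],[41,0],[45,18],[46,7],[50,0]]
[[6,18],[17,11],[18,14],[20,11],[25,6],[26,13],[39,11],[41,0],[45,18],[46,7],[50,0]]
[[6,18],[17,11],[18,14],[20,13],[39,11],[41,0],[45,18],[46,7],[50,0]]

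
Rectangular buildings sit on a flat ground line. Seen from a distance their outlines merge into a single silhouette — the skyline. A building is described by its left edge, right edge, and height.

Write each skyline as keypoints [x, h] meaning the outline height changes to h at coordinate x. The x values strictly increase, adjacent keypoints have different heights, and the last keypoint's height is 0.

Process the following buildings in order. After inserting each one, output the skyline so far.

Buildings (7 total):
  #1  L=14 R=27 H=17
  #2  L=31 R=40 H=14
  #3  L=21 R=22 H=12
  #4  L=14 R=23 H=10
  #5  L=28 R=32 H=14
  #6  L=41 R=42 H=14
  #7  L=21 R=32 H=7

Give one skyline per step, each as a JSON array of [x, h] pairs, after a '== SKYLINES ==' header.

== SKYLINES ==
[[14,17],[27,0]]
[[14,17],[27,0],[31,14],[40,0]]
[[14,17],[27,0],[31,14],[40,0]]
[[14,17],[27,0],[31,14],[40,0]]
[[14,17],[27,0],[28,14],[40,0]]
[[14,17],[27,0],[28,14],[40,0],[41,14],[42,0]]
[[14,17],[27,7],[28,14],[40,0],[41,14],[42,0]]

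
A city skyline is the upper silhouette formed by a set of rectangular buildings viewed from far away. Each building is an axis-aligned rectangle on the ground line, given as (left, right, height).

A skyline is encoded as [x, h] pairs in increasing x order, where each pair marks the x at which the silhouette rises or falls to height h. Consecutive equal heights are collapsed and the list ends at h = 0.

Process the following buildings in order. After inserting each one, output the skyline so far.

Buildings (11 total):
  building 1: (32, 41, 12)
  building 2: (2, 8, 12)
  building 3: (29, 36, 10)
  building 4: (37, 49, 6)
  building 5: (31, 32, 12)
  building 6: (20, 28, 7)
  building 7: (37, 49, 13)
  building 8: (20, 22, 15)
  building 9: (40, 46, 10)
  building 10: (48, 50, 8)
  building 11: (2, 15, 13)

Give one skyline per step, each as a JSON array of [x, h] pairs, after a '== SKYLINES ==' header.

== SKYLINES ==
[[32,12],[41,0]]
[[2,12],[8,0],[32,12],[41,0]]
[[2,12],[8,0],[29,10],[32,12],[41,0]]
[[2,12],[8,0],[29,10],[32,12],[41,6],[49,0]]
[[2,12],[8,0],[29,10],[31,12],[41,6],[49,0]]
[[2,12],[8,0],[20,7],[28,0],[29,10],[31,12],[41,6],[49,0]]
[[2,12],[8,0],[20,7],[28,0],[29,10],[31,12],[37,13],[49,0]]
[[2,12],[8,0],[20,15],[22,7],[28,0],[29,10],[31,12],[37,13],[49,0]]
[[2,12],[8,0],[20,15],[22,7],[28,0],[29,10],[31,12],[37,13],[49,0]]
[[2,12],[8,0],[20,15],[22,7],[28,0],[29,10],[31,12],[37,13],[49,8],[50,0]]
[[2,13],[15,0],[20,15],[22,7],[28,0],[29,10],[31,12],[37,13],[49,8],[50,0]]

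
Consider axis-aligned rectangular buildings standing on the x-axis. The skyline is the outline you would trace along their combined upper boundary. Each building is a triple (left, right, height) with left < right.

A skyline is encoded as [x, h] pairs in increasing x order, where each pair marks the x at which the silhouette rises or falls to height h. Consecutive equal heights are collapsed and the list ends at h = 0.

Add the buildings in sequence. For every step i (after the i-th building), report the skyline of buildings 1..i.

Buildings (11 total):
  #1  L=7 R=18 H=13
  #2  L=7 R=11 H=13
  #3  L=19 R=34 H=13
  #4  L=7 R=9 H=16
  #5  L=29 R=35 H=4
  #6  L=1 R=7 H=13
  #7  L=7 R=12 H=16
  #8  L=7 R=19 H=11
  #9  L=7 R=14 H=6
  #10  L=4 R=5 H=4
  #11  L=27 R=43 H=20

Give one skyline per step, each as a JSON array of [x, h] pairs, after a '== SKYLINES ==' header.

== SKYLINES ==
[[7,13],[18,0]]
[[7,13],[18,0]]
[[7,13],[18,0],[19,13],[34,0]]
[[7,16],[9,13],[18,0],[19,13],[34,0]]
[[7,16],[9,13],[18,0],[19,13],[34,4],[35,0]]
[[1,13],[7,16],[9,13],[18,0],[19,13],[34,4],[35,0]]
[[1,13],[7,16],[12,13],[18,0],[19,13],[34,4],[35,0]]
[[1,13],[7,16],[12,13],[18,11],[19,13],[34,4],[35,0]]
[[1,13],[7,16],[12,13],[18,11],[19,13],[34,4],[35,0]]
[[1,13],[7,16],[12,13],[18,11],[19,13],[34,4],[35,0]]
[[1,13],[7,16],[12,13],[18,11],[19,13],[27,20],[43,0]]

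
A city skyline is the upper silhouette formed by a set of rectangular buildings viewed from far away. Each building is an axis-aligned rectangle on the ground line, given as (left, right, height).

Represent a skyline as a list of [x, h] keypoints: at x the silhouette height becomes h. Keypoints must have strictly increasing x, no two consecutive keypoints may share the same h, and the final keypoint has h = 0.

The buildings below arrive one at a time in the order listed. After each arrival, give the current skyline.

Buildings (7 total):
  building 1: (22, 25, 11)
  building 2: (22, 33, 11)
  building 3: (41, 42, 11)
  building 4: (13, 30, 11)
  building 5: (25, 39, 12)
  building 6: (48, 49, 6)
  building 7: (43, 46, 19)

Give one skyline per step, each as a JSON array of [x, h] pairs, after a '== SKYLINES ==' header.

== SKYLINES ==
[[22,11],[25,0]]
[[22,11],[33,0]]
[[22,11],[33,0],[41,11],[42,0]]
[[13,11],[33,0],[41,11],[42,0]]
[[13,11],[25,12],[39,0],[41,11],[42,0]]
[[13,11],[25,12],[39,0],[41,11],[42,0],[48,6],[49,0]]
[[13,11],[25,12],[39,0],[41,11],[42,0],[43,19],[46,0],[48,6],[49,0]]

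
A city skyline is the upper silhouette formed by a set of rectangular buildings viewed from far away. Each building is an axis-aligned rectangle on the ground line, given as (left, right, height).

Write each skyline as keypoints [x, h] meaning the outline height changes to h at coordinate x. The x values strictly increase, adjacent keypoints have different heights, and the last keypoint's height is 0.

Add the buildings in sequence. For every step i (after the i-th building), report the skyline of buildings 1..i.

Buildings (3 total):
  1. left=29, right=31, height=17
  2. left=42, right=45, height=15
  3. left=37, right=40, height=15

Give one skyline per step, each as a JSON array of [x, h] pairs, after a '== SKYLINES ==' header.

== SKYLINES ==
[[29,17],[31,0]]
[[29,17],[31,0],[42,15],[45,0]]
[[29,17],[31,0],[37,15],[40,0],[42,15],[45,0]]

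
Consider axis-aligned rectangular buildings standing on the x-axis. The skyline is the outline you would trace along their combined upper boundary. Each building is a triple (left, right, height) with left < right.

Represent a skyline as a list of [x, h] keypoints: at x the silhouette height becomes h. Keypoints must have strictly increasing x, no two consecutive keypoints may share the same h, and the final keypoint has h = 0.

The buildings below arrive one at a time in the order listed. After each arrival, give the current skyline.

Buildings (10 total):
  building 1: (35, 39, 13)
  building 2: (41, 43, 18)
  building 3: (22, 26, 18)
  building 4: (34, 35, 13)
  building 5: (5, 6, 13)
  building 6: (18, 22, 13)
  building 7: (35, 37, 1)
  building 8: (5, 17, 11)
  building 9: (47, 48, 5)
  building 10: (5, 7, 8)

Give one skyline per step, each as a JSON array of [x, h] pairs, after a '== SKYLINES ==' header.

== SKYLINES ==
[[35,13],[39,0]]
[[35,13],[39,0],[41,18],[43,0]]
[[22,18],[26,0],[35,13],[39,0],[41,18],[43,0]]
[[22,18],[26,0],[34,13],[39,0],[41,18],[43,0]]
[[5,13],[6,0],[22,18],[26,0],[34,13],[39,0],[41,18],[43,0]]
[[5,13],[6,0],[18,13],[22,18],[26,0],[34,13],[39,0],[41,18],[43,0]]
[[5,13],[6,0],[18,13],[22,18],[26,0],[34,13],[39,0],[41,18],[43,0]]
[[5,13],[6,11],[17,0],[18,13],[22,18],[26,0],[34,13],[39,0],[41,18],[43,0]]
[[5,13],[6,11],[17,0],[18,13],[22,18],[26,0],[34,13],[39,0],[41,18],[43,0],[47,5],[48,0]]
[[5,13],[6,11],[17,0],[18,13],[22,18],[26,0],[34,13],[39,0],[41,18],[43,0],[47,5],[48,0]]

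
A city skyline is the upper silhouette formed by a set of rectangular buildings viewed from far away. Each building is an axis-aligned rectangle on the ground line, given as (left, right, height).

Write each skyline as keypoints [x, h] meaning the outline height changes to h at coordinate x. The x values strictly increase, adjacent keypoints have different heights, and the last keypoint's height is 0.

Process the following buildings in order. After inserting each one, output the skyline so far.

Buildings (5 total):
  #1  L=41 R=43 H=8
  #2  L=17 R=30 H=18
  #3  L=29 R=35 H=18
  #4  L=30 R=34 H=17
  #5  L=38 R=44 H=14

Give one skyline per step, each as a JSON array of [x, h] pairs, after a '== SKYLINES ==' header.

== SKYLINES ==
[[41,8],[43,0]]
[[17,18],[30,0],[41,8],[43,0]]
[[17,18],[35,0],[41,8],[43,0]]
[[17,18],[35,0],[41,8],[43,0]]
[[17,18],[35,0],[38,14],[44,0]]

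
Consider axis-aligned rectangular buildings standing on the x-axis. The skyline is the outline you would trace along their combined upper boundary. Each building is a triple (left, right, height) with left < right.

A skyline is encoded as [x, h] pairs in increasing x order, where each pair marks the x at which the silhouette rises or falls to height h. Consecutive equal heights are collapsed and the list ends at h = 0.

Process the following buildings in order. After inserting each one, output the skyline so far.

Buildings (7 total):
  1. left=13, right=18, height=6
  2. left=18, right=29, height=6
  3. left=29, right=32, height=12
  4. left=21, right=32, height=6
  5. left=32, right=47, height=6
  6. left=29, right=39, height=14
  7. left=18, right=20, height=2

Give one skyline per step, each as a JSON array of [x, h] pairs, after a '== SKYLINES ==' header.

== SKYLINES ==
[[13,6],[18,0]]
[[13,6],[29,0]]
[[13,6],[29,12],[32,0]]
[[13,6],[29,12],[32,0]]
[[13,6],[29,12],[32,6],[47,0]]
[[13,6],[29,14],[39,6],[47,0]]
[[13,6],[29,14],[39,6],[47,0]]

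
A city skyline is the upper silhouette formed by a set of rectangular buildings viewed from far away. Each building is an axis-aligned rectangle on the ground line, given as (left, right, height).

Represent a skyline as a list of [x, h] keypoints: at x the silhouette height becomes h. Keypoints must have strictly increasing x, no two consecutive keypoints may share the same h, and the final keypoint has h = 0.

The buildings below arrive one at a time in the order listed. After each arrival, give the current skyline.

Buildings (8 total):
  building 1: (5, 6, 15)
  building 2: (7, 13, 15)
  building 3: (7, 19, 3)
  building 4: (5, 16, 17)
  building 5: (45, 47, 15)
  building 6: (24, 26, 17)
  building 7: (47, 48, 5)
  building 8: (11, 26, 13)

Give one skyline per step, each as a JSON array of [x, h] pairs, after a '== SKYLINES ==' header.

== SKYLINES ==
[[5,15],[6,0]]
[[5,15],[6,0],[7,15],[13,0]]
[[5,15],[6,0],[7,15],[13,3],[19,0]]
[[5,17],[16,3],[19,0]]
[[5,17],[16,3],[19,0],[45,15],[47,0]]
[[5,17],[16,3],[19,0],[24,17],[26,0],[45,15],[47,0]]
[[5,17],[16,3],[19,0],[24,17],[26,0],[45,15],[47,5],[48,0]]
[[5,17],[16,13],[24,17],[26,0],[45,15],[47,5],[48,0]]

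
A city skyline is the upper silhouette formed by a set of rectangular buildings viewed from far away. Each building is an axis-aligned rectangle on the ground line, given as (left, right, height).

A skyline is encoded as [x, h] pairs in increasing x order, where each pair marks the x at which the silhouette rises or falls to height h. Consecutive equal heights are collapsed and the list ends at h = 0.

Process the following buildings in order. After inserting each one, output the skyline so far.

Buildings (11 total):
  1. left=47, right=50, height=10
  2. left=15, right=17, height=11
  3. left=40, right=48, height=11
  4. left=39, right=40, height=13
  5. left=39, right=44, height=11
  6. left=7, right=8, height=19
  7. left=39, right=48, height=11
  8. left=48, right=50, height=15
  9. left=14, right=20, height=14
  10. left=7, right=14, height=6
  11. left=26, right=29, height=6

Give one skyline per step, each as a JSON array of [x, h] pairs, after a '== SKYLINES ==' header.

== SKYLINES ==
[[47,10],[50,0]]
[[15,11],[17,0],[47,10],[50,0]]
[[15,11],[17,0],[40,11],[48,10],[50,0]]
[[15,11],[17,0],[39,13],[40,11],[48,10],[50,0]]
[[15,11],[17,0],[39,13],[40,11],[48,10],[50,0]]
[[7,19],[8,0],[15,11],[17,0],[39,13],[40,11],[48,10],[50,0]]
[[7,19],[8,0],[15,11],[17,0],[39,13],[40,11],[48,10],[50,0]]
[[7,19],[8,0],[15,11],[17,0],[39,13],[40,11],[48,15],[50,0]]
[[7,19],[8,0],[14,14],[20,0],[39,13],[40,11],[48,15],[50,0]]
[[7,19],[8,6],[14,14],[20,0],[39,13],[40,11],[48,15],[50,0]]
[[7,19],[8,6],[14,14],[20,0],[26,6],[29,0],[39,13],[40,11],[48,15],[50,0]]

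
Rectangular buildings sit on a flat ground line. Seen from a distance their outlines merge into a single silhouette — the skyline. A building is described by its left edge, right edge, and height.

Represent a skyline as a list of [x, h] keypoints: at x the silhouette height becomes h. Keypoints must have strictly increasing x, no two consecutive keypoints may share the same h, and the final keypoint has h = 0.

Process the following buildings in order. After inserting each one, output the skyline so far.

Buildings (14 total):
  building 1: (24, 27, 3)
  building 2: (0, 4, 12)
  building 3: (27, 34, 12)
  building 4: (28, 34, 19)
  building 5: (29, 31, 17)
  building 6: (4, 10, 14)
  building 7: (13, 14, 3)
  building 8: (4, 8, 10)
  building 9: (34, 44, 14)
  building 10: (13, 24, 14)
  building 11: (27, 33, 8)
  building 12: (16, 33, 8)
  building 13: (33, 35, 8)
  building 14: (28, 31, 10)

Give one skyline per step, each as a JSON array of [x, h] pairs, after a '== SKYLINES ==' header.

== SKYLINES ==
[[24,3],[27,0]]
[[0,12],[4,0],[24,3],[27,0]]
[[0,12],[4,0],[24,3],[27,12],[34,0]]
[[0,12],[4,0],[24,3],[27,12],[28,19],[34,0]]
[[0,12],[4,0],[24,3],[27,12],[28,19],[34,0]]
[[0,12],[4,14],[10,0],[24,3],[27,12],[28,19],[34,0]]
[[0,12],[4,14],[10,0],[13,3],[14,0],[24,3],[27,12],[28,19],[34,0]]
[[0,12],[4,14],[10,0],[13,3],[14,0],[24,3],[27,12],[28,19],[34,0]]
[[0,12],[4,14],[10,0],[13,3],[14,0],[24,3],[27,12],[28,19],[34,14],[44,0]]
[[0,12],[4,14],[10,0],[13,14],[24,3],[27,12],[28,19],[34,14],[44,0]]
[[0,12],[4,14],[10,0],[13,14],[24,3],[27,12],[28,19],[34,14],[44,0]]
[[0,12],[4,14],[10,0],[13,14],[24,8],[27,12],[28,19],[34,14],[44,0]]
[[0,12],[4,14],[10,0],[13,14],[24,8],[27,12],[28,19],[34,14],[44,0]]
[[0,12],[4,14],[10,0],[13,14],[24,8],[27,12],[28,19],[34,14],[44,0]]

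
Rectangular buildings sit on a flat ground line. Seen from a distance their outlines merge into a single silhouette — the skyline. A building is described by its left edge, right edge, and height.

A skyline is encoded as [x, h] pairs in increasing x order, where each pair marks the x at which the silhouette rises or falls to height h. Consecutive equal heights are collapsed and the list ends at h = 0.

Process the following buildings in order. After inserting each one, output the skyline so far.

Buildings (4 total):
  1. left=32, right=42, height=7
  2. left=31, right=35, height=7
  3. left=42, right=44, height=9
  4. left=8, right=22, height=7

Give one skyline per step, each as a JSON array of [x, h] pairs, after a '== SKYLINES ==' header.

== SKYLINES ==
[[32,7],[42,0]]
[[31,7],[42,0]]
[[31,7],[42,9],[44,0]]
[[8,7],[22,0],[31,7],[42,9],[44,0]]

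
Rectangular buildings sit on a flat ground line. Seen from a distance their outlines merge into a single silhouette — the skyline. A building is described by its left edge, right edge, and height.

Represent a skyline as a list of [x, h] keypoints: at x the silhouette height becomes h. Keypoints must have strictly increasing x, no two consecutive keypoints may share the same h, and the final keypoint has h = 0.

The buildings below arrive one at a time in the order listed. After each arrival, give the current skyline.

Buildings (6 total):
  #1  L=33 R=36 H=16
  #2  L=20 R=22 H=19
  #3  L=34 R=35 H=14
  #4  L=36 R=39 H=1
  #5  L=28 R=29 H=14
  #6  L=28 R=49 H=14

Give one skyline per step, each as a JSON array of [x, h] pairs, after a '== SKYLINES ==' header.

== SKYLINES ==
[[33,16],[36,0]]
[[20,19],[22,0],[33,16],[36,0]]
[[20,19],[22,0],[33,16],[36,0]]
[[20,19],[22,0],[33,16],[36,1],[39,0]]
[[20,19],[22,0],[28,14],[29,0],[33,16],[36,1],[39,0]]
[[20,19],[22,0],[28,14],[33,16],[36,14],[49,0]]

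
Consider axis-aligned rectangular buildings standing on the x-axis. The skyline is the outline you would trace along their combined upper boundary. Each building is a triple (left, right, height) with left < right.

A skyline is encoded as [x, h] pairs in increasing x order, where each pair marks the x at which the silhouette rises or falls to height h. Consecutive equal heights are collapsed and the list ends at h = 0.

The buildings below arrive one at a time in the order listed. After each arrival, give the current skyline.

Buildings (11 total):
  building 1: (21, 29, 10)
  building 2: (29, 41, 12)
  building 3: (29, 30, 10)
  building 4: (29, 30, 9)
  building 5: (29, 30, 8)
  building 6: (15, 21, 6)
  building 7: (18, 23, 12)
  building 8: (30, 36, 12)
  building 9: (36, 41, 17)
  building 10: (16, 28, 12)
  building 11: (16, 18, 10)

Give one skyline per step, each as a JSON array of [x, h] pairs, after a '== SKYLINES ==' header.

== SKYLINES ==
[[21,10],[29,0]]
[[21,10],[29,12],[41,0]]
[[21,10],[29,12],[41,0]]
[[21,10],[29,12],[41,0]]
[[21,10],[29,12],[41,0]]
[[15,6],[21,10],[29,12],[41,0]]
[[15,6],[18,12],[23,10],[29,12],[41,0]]
[[15,6],[18,12],[23,10],[29,12],[41,0]]
[[15,6],[18,12],[23,10],[29,12],[36,17],[41,0]]
[[15,6],[16,12],[28,10],[29,12],[36,17],[41,0]]
[[15,6],[16,12],[28,10],[29,12],[36,17],[41,0]]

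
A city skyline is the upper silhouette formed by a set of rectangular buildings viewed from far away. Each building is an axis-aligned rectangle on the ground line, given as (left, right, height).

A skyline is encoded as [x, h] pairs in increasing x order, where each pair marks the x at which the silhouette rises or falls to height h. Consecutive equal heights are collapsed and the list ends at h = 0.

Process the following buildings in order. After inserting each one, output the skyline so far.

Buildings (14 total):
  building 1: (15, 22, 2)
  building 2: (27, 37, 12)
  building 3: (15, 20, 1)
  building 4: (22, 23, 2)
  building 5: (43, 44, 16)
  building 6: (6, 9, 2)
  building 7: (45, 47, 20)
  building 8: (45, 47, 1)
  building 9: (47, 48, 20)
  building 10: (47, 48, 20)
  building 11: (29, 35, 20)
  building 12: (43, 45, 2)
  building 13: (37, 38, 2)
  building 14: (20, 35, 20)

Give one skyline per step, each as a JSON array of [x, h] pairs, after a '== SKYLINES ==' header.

== SKYLINES ==
[[15,2],[22,0]]
[[15,2],[22,0],[27,12],[37,0]]
[[15,2],[22,0],[27,12],[37,0]]
[[15,2],[23,0],[27,12],[37,0]]
[[15,2],[23,0],[27,12],[37,0],[43,16],[44,0]]
[[6,2],[9,0],[15,2],[23,0],[27,12],[37,0],[43,16],[44,0]]
[[6,2],[9,0],[15,2],[23,0],[27,12],[37,0],[43,16],[44,0],[45,20],[47,0]]
[[6,2],[9,0],[15,2],[23,0],[27,12],[37,0],[43,16],[44,0],[45,20],[47,0]]
[[6,2],[9,0],[15,2],[23,0],[27,12],[37,0],[43,16],[44,0],[45,20],[48,0]]
[[6,2],[9,0],[15,2],[23,0],[27,12],[37,0],[43,16],[44,0],[45,20],[48,0]]
[[6,2],[9,0],[15,2],[23,0],[27,12],[29,20],[35,12],[37,0],[43,16],[44,0],[45,20],[48,0]]
[[6,2],[9,0],[15,2],[23,0],[27,12],[29,20],[35,12],[37,0],[43,16],[44,2],[45,20],[48,0]]
[[6,2],[9,0],[15,2],[23,0],[27,12],[29,20],[35,12],[37,2],[38,0],[43,16],[44,2],[45,20],[48,0]]
[[6,2],[9,0],[15,2],[20,20],[35,12],[37,2],[38,0],[43,16],[44,2],[45,20],[48,0]]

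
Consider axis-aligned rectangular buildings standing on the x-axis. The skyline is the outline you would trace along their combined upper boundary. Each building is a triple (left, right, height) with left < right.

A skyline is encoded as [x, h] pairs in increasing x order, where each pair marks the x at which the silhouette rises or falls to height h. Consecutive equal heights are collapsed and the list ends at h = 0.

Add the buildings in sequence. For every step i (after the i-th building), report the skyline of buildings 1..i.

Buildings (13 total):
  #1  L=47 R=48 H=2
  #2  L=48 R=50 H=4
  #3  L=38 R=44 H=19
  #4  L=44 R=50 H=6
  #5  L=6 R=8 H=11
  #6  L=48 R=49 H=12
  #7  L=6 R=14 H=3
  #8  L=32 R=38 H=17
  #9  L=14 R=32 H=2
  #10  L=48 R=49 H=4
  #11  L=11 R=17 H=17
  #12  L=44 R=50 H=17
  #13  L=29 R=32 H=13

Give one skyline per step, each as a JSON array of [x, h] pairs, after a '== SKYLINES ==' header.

== SKYLINES ==
[[47,2],[48,0]]
[[47,2],[48,4],[50,0]]
[[38,19],[44,0],[47,2],[48,4],[50,0]]
[[38,19],[44,6],[50,0]]
[[6,11],[8,0],[38,19],[44,6],[50,0]]
[[6,11],[8,0],[38,19],[44,6],[48,12],[49,6],[50,0]]
[[6,11],[8,3],[14,0],[38,19],[44,6],[48,12],[49,6],[50,0]]
[[6,11],[8,3],[14,0],[32,17],[38,19],[44,6],[48,12],[49,6],[50,0]]
[[6,11],[8,3],[14,2],[32,17],[38,19],[44,6],[48,12],[49,6],[50,0]]
[[6,11],[8,3],[14,2],[32,17],[38,19],[44,6],[48,12],[49,6],[50,0]]
[[6,11],[8,3],[11,17],[17,2],[32,17],[38,19],[44,6],[48,12],[49,6],[50,0]]
[[6,11],[8,3],[11,17],[17,2],[32,17],[38,19],[44,17],[50,0]]
[[6,11],[8,3],[11,17],[17,2],[29,13],[32,17],[38,19],[44,17],[50,0]]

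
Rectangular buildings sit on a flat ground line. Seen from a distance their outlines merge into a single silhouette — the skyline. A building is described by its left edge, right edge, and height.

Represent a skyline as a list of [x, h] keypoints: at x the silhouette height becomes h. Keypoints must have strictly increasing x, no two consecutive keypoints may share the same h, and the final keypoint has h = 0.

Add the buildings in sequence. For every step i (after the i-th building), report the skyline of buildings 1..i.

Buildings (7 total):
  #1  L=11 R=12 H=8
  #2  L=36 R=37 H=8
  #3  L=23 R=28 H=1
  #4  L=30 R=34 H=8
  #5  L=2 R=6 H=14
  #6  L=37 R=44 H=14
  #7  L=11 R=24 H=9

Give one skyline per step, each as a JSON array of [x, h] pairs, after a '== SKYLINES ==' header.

== SKYLINES ==
[[11,8],[12,0]]
[[11,8],[12,0],[36,8],[37,0]]
[[11,8],[12,0],[23,1],[28,0],[36,8],[37,0]]
[[11,8],[12,0],[23,1],[28,0],[30,8],[34,0],[36,8],[37,0]]
[[2,14],[6,0],[11,8],[12,0],[23,1],[28,0],[30,8],[34,0],[36,8],[37,0]]
[[2,14],[6,0],[11,8],[12,0],[23,1],[28,0],[30,8],[34,0],[36,8],[37,14],[44,0]]
[[2,14],[6,0],[11,9],[24,1],[28,0],[30,8],[34,0],[36,8],[37,14],[44,0]]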